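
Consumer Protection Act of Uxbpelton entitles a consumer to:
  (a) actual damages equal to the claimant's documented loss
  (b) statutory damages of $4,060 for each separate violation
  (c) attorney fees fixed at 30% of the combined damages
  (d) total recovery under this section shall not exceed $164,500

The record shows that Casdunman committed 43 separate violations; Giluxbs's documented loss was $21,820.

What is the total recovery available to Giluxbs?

Statutory damages: 43 × $4,060 = $174,580
Combined damages: $21,820 + $174,580 = $196,400
Attorney fees: 30% of $196,400 = $58,920
Total before cap: $196,400 + $58,920 = $255,320
Cap at $164,500: $255,320 exceeds the cap → $164,500

$164,500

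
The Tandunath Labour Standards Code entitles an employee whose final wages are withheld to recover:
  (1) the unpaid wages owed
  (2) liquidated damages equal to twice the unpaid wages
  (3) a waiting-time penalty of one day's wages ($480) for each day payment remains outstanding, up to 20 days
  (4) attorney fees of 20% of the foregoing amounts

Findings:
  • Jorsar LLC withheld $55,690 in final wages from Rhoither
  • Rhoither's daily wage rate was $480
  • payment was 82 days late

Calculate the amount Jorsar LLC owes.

$212,004

Doubled: 2 × $55,690 = $111,380
Penalty days: min(82, 20) = 20
Waiting-time penalty: 20 × $480 = $9,600
Subtotal: $55,690 + $111,380 + $9,600 = $176,670
Attorney fees: 20% of $176,670 = $35,334
Total award: $176,670 + $35,334 = $212,004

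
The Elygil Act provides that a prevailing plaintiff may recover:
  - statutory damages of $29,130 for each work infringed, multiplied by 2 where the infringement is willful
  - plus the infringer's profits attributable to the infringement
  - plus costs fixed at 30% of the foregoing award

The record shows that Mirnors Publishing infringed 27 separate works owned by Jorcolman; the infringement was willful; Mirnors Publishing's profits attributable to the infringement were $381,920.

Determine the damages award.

$2,541,422

Statutory damages: 27 × $29,130 = $786,510
Doubled: 2 × $786,510 = $1,573,020
Combined award: $1,573,020 + $381,920 = $1,954,940
Costs: 30% of $1,954,940 = $586,482
Award plus costs: $1,954,940 + $586,482 = $2,541,422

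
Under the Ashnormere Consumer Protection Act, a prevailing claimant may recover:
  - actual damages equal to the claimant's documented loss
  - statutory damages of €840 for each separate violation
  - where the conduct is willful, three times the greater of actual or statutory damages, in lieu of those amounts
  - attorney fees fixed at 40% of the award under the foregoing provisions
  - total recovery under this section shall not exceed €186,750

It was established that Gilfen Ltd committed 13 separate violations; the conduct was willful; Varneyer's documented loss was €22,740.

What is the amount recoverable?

Total recovery: €95,508

Statutory damages: 13 × €840 = €10,920
Greater of actual damages (€22,740) or statutory damages (€10,920): €22,740
Trebled: 3 × €22,740 = €68,220
Attorney fees: 40% of €68,220 = €27,288
Total before cap: €68,220 + €27,288 = €95,508
Cap at €186,750: €95,508 is within the cap, no reduction.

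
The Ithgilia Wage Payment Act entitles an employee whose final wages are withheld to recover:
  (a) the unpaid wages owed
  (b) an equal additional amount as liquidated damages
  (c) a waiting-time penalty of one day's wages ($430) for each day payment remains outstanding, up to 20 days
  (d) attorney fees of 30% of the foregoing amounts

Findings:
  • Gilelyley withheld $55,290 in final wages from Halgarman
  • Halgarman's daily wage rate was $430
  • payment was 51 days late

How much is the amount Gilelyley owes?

$154,934

Liquidated damages (equal amount): $55,290
Penalty days: min(51, 20) = 20
Waiting-time penalty: 20 × $430 = $8,600
Subtotal: $55,290 + $55,290 + $8,600 = $119,180
Attorney fees: 30% of $119,180 = $35,754
Total award: $119,180 + $35,754 = $154,934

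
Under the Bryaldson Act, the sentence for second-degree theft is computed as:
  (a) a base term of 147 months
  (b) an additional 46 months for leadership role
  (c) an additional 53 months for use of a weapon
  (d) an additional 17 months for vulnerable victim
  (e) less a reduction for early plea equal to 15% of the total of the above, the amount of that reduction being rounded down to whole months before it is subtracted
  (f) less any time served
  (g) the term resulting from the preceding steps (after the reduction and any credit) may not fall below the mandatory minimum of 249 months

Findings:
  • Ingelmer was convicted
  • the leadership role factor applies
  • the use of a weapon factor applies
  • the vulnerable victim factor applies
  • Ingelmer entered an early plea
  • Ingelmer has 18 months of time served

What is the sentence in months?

Leadership role enhancement: +46 months
Use of a weapon enhancement: +53 months
Vulnerable victim enhancement: +17 months
Adjusted term: 147 months + 46 months + 53 months + 17 months = 263 months
Early plea reduction: 15% of 263 months = 39 months (rounded down)
After reduction: 263 − 39 = 224 months
Less time served: 224 months − 18 months = 206 months
Minimum 249 months: 206 months is below the minimum → 249 months

249 months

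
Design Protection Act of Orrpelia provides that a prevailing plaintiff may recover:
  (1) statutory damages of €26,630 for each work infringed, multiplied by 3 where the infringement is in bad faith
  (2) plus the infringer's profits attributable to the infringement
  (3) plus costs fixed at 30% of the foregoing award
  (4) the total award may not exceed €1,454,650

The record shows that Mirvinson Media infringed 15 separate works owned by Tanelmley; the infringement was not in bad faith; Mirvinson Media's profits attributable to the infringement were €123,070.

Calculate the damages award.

Award: €679,276

Statutory damages: 15 × €26,630 = €399,450
Infringement not in bad faith: no ×3 enhancement.
Combined award: €399,450 + €123,070 = €522,520
Costs: 30% of €522,520 = €156,756
Award plus costs: €522,520 + €156,756 = €679,276
Cap at €1,454,650: €679,276 is within the cap, no reduction.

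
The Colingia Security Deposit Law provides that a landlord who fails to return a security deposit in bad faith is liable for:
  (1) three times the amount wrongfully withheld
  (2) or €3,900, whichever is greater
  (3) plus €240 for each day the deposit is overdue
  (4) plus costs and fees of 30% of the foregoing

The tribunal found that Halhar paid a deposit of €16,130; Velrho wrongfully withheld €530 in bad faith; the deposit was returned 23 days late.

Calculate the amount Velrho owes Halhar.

Trebled: 3 × €530 = €1,590
Minimum €3,900: €1,590 is below the minimum → €3,900
Late-return penalty: 23 × €240 = €5,520
Damages plus late penalty: €3,900 + €5,520 = €9,420
Costs and fees: 30% of €9,420 = €2,826
Total recovery: €9,420 + €2,826 = €12,246

€12,246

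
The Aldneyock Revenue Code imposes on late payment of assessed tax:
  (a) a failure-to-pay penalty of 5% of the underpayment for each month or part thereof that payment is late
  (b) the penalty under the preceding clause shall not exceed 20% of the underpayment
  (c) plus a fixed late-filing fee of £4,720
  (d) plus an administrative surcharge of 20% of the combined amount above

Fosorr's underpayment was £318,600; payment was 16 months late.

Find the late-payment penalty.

Accrued rate: 5% × 16 = 80%, capped at 20% → 20%
Failure-to-pay penalty: 20% of £318,600 = £63,720
Penalty before surcharge: £63,720 + £4,720 = £68,440
Administrative surcharge: 20% of £68,440 = £13,688
Total penalty: £68,440 + £13,688 = £82,128

£82,128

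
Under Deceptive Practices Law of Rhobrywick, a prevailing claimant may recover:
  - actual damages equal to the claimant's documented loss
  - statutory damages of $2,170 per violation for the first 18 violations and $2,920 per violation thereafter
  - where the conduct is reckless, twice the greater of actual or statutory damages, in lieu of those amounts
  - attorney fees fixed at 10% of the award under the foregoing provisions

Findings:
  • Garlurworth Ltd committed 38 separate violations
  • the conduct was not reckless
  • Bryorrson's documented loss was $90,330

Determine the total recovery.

$206,569

First 18 violations: 18 × $2,170 = $39,060
Remaining violations: (38 − 18) × $2,920 = $58,400
Statutory damages: $39,060 + $58,400 = $97,460
Conduct not reckless: the in-lieu enhancement does not apply.
Actual plus statutory damages: $90,330 + $97,460 = $187,790
Attorney fees: 10% of $187,790 = $18,779
Total recovery: $187,790 + $18,779 = $206,569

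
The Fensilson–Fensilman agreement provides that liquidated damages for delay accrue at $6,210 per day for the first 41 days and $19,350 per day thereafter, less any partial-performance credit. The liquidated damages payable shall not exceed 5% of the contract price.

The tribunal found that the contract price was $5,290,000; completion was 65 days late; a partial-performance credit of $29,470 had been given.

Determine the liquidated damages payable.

$264,500

First 41 days: 41 × $6,210 = $254,610
Remaining days: (65 − 41) × $19,350 = $464,400
Accrued per-day damages: $254,610 + $464,400 = $719,010
Less partial-performance credit: $719,010 − $29,470 = $689,540
Cap: 5% of $5,290,000 = $264,500
Cap at $264,500: $689,540 exceeds the cap → $264,500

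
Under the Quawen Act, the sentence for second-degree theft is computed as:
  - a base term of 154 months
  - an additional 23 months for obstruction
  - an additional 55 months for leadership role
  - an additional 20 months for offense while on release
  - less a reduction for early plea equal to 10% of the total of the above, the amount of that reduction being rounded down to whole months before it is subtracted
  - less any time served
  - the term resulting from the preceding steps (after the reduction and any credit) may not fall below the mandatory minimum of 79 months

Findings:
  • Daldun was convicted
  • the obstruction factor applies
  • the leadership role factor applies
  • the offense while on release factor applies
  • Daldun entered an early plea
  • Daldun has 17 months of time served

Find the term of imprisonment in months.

210 months

Obstruction enhancement: +23 months
Leadership role enhancement: +55 months
Offense while on release enhancement: +20 months
Adjusted term: 154 months + 23 months + 55 months + 20 months = 252 months
Early plea reduction: 10% of 252 months = 25 months (rounded down)
After reduction: 252 − 25 = 227 months
Less time served: 227 months − 17 months = 210 months
Minimum 79 months: 210 months meets the minimum, no increase.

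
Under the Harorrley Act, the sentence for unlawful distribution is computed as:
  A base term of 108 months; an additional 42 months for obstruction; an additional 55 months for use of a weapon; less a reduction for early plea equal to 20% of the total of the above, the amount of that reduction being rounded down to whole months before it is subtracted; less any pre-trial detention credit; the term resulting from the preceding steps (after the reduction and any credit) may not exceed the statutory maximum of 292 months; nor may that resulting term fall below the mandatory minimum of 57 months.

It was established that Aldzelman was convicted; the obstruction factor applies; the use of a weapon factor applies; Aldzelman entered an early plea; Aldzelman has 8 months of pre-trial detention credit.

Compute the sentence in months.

Obstruction enhancement: +42 months
Use of a weapon enhancement: +55 months
Adjusted term: 108 months + 42 months + 55 months = 205 months
Early plea reduction: 20% of 205 months = 41 months (rounded down)
After reduction: 205 − 41 = 164 months
Less pre-trial detention credit: 164 months − 8 months = 156 months
Cap at 292 months: 156 months is within the cap, no reduction.
Minimum 57 months: 156 months meets the minimum, no increase.

156 months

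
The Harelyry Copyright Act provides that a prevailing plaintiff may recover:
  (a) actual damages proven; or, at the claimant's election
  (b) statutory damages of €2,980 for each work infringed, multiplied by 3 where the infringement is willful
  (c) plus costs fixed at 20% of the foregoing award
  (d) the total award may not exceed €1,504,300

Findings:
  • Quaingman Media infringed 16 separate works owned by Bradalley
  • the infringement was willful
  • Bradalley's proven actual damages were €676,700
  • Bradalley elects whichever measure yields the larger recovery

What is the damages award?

Statutory damages: 16 × €2,980 = €47,680
Trebled: 3 × €47,680 = €143,040
Greater of actual damages (€676,700) or enhanced statutory damages (€143,040): €676,700
Costs: 20% of €676,700 = €135,340
Award plus costs: €676,700 + €135,340 = €812,040
Cap at €1,504,300: €812,040 is within the cap, no reduction.

€812,040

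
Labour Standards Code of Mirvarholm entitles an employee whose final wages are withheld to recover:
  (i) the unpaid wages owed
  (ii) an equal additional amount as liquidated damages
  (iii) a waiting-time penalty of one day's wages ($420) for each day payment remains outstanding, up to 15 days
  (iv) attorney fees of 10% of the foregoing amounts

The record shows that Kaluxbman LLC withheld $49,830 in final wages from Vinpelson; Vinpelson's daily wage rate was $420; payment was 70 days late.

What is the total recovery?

Liquidated damages (equal amount): $49,830
Penalty days: min(70, 15) = 15
Waiting-time penalty: 15 × $420 = $6,300
Subtotal: $49,830 + $49,830 + $6,300 = $105,960
Attorney fees: 10% of $105,960 = $10,596
Total award: $105,960 + $10,596 = $116,556

$116,556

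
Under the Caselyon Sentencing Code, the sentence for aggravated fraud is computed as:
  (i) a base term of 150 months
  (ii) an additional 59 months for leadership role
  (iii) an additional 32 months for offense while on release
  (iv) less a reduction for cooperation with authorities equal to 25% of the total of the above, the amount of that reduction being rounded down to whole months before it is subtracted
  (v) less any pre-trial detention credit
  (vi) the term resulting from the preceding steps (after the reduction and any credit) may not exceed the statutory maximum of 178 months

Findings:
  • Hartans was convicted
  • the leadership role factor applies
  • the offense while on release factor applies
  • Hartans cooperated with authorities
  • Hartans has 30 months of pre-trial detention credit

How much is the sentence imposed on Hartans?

Leadership role enhancement: +59 months
Offense while on release enhancement: +32 months
Adjusted term: 150 months + 59 months + 32 months = 241 months
Cooperation with authorities reduction: 25% of 241 months = 60 months (rounded down)
After reduction: 241 − 60 = 181 months
Less pre-trial detention credit: 181 months − 30 months = 151 months
Cap at 178 months: 151 months is within the cap, no reduction.

151 months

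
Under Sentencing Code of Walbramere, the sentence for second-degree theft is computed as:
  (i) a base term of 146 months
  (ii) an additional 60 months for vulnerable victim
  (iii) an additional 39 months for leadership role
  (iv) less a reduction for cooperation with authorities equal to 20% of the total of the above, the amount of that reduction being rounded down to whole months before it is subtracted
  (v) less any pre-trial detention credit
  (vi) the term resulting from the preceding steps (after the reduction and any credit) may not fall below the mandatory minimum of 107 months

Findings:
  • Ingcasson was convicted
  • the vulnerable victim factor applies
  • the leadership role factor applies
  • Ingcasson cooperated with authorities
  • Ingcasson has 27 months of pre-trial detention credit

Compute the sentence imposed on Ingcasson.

169 months

Vulnerable victim enhancement: +60 months
Leadership role enhancement: +39 months
Adjusted term: 146 months + 60 months + 39 months = 245 months
Cooperation with authorities reduction: 20% of 245 months = 49 months (rounded down)
After reduction: 245 − 49 = 196 months
Less pre-trial detention credit: 196 months − 27 months = 169 months
Minimum 107 months: 169 months meets the minimum, no increase.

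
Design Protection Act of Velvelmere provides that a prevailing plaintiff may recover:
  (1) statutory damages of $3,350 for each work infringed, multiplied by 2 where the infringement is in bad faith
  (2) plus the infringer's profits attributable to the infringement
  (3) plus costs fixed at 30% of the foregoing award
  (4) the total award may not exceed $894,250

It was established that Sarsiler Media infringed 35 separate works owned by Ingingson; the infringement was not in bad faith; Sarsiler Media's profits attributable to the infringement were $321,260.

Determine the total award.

Award: $570,063

Statutory damages: 35 × $3,350 = $117,250
Infringement not in bad faith: no ×2 enhancement.
Combined award: $117,250 + $321,260 = $438,510
Costs: 30% of $438,510 = $131,553
Award plus costs: $438,510 + $131,553 = $570,063
Cap at $894,250: $570,063 is within the cap, no reduction.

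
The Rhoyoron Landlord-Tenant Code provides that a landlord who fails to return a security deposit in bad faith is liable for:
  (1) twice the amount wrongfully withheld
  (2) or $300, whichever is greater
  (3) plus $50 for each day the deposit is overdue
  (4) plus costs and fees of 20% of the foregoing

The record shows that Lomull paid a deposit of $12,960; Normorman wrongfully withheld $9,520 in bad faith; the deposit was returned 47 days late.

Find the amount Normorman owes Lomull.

Recovery: $25,668

Doubled: 2 × $9,520 = $19,040
Minimum $300: $19,040 meets the minimum, no increase.
Late-return penalty: 47 × $50 = $2,350
Damages plus late penalty: $19,040 + $2,350 = $21,390
Costs and fees: 20% of $21,390 = $4,278
Total recovery: $21,390 + $4,278 = $25,668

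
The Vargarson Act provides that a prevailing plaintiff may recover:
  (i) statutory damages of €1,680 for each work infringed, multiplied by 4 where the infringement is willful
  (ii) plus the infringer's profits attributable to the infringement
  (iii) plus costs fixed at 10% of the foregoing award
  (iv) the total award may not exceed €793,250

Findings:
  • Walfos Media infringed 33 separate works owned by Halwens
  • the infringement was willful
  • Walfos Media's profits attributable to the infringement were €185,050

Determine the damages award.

Statutory damages: 33 × €1,680 = €55,440
Multiplied by 4: 4 × €55,440 = €221,760
Combined award: €221,760 + €185,050 = €406,810
Costs: 10% of €406,810 = €40,681
Award plus costs: €406,810 + €40,681 = €447,491
Cap at €793,250: €447,491 is within the cap, no reduction.

€447,491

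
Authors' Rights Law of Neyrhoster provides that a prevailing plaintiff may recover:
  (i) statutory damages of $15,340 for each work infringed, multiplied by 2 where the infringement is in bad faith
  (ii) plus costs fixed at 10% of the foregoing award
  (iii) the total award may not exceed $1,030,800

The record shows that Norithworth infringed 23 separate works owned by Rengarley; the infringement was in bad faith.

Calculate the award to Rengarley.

$776,204

Statutory damages: 23 × $15,340 = $352,820
Doubled: 2 × $352,820 = $705,640
Costs: 10% of $705,640 = $70,564
Award plus costs: $705,640 + $70,564 = $776,204
Cap at $1,030,800: $776,204 is within the cap, no reduction.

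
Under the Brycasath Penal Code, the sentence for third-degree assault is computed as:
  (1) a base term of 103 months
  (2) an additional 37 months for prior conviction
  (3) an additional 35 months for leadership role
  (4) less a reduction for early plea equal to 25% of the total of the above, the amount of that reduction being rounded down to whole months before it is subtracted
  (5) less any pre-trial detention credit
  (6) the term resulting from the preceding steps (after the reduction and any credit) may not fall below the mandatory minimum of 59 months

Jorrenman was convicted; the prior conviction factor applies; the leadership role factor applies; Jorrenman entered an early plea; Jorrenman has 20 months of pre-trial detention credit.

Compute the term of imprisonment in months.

Sentence: 112 months

Prior conviction enhancement: +37 months
Leadership role enhancement: +35 months
Adjusted term: 103 months + 37 months + 35 months = 175 months
Early plea reduction: 25% of 175 months = 43 months (rounded down)
After reduction: 175 − 43 = 132 months
Less pre-trial detention credit: 132 months − 20 months = 112 months
Minimum 59 months: 112 months meets the minimum, no increase.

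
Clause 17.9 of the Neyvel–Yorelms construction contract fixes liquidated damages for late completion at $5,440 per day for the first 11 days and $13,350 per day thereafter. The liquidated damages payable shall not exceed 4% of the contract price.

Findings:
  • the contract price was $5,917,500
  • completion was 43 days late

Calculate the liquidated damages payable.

First 11 days: 11 × $5,440 = $59,840
Remaining days: (43 − 11) × $13,350 = $427,200
Accrued per-day damages: $59,840 + $427,200 = $487,040
Cap: 4% of $5,917,500 = $236,700
Cap at $236,700: $487,040 exceeds the cap → $236,700

$236,700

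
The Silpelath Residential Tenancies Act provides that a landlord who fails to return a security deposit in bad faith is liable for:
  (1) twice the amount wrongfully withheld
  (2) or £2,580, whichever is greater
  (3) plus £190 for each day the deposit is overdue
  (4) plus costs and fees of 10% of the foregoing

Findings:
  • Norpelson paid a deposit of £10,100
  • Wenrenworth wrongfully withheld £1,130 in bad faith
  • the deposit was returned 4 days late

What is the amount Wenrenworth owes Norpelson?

Doubled: 2 × £1,130 = £2,260
Minimum £2,580: £2,260 is below the minimum → £2,580
Late-return penalty: 4 × £190 = £760
Damages plus late penalty: £2,580 + £760 = £3,340
Costs and fees: 10% of £3,340 = £334
Total recovery: £3,340 + £334 = £3,674

£3,674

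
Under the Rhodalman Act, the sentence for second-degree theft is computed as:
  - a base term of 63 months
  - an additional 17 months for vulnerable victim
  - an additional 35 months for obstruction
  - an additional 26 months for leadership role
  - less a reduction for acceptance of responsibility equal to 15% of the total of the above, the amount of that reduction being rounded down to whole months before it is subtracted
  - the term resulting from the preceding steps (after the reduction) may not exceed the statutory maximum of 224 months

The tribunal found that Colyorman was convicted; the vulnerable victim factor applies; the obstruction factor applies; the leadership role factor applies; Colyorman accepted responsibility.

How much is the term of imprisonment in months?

Vulnerable victim enhancement: +17 months
Obstruction enhancement: +35 months
Leadership role enhancement: +26 months
Adjusted term: 63 months + 17 months + 35 months + 26 months = 141 months
Acceptance of responsibility reduction: 15% of 141 months = 21 months (rounded down)
After reduction: 141 − 21 = 120 months
Cap at 224 months: 120 months is within the cap, no reduction.

120 months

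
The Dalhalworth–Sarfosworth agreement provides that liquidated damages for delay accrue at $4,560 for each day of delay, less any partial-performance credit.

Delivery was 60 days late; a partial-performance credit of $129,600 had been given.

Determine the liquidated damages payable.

Per-day damages: 60 × $4,560 = $273,600
Less partial-performance credit: $273,600 − $129,600 = $144,000

$144,000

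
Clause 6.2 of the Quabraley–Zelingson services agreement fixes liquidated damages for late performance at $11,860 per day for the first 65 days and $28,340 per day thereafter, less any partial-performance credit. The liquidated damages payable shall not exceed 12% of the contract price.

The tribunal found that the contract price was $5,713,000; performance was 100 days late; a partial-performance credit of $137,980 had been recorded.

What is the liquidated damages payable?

First 65 days: 65 × $11,860 = $770,900
Remaining days: (100 − 65) × $28,340 = $991,900
Accrued per-day damages: $770,900 + $991,900 = $1,762,800
Less partial-performance credit: $1,762,800 − $137,980 = $1,624,820
Cap: 12% of $5,713,000 = $685,560
Cap at $685,560: $1,624,820 exceeds the cap → $685,560

$685,560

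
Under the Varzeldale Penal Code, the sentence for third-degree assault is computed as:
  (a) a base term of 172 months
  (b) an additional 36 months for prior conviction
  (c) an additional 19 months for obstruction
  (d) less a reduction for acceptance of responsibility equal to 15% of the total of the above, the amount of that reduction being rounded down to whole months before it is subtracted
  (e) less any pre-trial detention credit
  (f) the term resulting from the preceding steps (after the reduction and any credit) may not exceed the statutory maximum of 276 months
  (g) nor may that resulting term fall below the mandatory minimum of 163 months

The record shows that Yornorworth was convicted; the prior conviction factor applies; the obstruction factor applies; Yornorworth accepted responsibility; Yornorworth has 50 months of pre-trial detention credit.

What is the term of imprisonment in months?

Prior conviction enhancement: +36 months
Obstruction enhancement: +19 months
Adjusted term: 172 months + 36 months + 19 months = 227 months
Acceptance of responsibility reduction: 15% of 227 months = 34 months (rounded down)
After reduction: 227 − 34 = 193 months
Less pre-trial detention credit: 193 months − 50 months = 143 months
Cap at 276 months: 143 months is within the cap, no reduction.
Minimum 163 months: 143 months is below the minimum → 163 months

163 months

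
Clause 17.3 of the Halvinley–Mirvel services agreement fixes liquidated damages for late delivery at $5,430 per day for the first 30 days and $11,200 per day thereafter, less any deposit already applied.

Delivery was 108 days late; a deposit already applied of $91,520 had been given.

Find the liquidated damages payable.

$944,980

First 30 days: 30 × $5,430 = $162,900
Remaining days: (108 − 30) × $11,200 = $873,600
Accrued per-day damages: $162,900 + $873,600 = $1,036,500
Less deposit already applied: $1,036,500 − $91,520 = $944,980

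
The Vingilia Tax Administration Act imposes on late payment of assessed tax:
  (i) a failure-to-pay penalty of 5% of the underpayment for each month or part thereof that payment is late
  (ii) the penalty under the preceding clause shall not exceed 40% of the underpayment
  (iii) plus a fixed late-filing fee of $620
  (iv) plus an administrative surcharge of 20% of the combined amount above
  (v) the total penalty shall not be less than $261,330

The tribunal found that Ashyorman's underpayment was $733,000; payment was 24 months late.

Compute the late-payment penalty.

Accrued rate: 5% × 24 = 120%, capped at 40% → 40%
Failure-to-pay penalty: 40% of $733,000 = $293,200
Penalty before surcharge: $293,200 + $620 = $293,820
Administrative surcharge: 20% of $293,820 = $58,764
Total penalty: $293,820 + $58,764 = $352,584
Minimum $261,330: $352,584 meets the minimum, no increase.

$352,584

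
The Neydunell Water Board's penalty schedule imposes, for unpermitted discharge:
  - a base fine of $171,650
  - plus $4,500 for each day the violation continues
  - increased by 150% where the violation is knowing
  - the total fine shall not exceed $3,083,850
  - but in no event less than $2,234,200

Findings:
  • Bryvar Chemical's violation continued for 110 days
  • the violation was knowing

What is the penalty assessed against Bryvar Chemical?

Civil penalty: $2,234,200

Per-day component: 110 × $4,500 = $495,000
Base plus per-day: $171,650 + $495,000 = $666,650
Enhancement: 150% of $666,650 = $999,975
Enhanced fine: $666,650 + $999,975 = $1,666,625
Cap at $3,083,850: $1,666,625 is within the cap, no reduction.
Minimum $2,234,200: $1,666,625 is below the minimum → $2,234,200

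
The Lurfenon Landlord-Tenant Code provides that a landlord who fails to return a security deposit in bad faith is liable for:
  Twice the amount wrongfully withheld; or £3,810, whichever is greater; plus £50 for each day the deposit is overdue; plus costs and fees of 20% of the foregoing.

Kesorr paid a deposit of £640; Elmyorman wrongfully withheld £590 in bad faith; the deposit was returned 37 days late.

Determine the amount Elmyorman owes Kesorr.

Doubled: 2 × £590 = £1,180
Minimum £3,810: £1,180 is below the minimum → £3,810
Late-return penalty: 37 × £50 = £1,850
Damages plus late penalty: £3,810 + £1,850 = £5,660
Costs and fees: 20% of £5,660 = £1,132
Total recovery: £5,660 + £1,132 = £6,792

£6,792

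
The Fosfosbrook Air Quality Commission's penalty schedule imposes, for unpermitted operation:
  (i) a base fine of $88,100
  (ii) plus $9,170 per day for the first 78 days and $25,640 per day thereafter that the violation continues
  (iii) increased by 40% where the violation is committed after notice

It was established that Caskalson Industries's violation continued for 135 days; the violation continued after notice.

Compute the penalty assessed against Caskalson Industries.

First 78 days: 78 × $9,170 = $715,260
Remaining days: (135 − 78) × $25,640 = $1,461,480
Per-day component: $715,260 + $1,461,480 = $2,176,740
Base plus per-day: $88,100 + $2,176,740 = $2,264,840
Enhancement: 40% of $2,264,840 = $905,936
Enhanced fine: $2,264,840 + $905,936 = $3,170,776

$3,170,776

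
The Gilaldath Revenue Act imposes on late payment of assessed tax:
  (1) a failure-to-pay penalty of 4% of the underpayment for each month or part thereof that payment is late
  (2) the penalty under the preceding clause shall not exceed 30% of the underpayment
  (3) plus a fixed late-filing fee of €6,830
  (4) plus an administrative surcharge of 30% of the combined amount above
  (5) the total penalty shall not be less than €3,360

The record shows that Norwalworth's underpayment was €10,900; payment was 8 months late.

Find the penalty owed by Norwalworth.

€13,130

Accrued rate: 4% × 8 = 32%, capped at 30% → 30%
Failure-to-pay penalty: 30% of €10,900 = €3,270
Penalty before surcharge: €3,270 + €6,830 = €10,100
Administrative surcharge: 30% of €10,100 = €3,030
Total penalty: €10,100 + €3,030 = €13,130
Minimum €3,360: €13,130 meets the minimum, no increase.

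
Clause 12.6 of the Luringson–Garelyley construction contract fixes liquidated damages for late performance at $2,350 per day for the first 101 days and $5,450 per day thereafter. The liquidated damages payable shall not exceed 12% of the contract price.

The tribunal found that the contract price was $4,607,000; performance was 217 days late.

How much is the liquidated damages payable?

Liquidated damages: $552,840

First 101 days: 101 × $2,350 = $237,350
Remaining days: (217 − 101) × $5,450 = $632,200
Accrued per-day damages: $237,350 + $632,200 = $869,550
Cap: 12% of $4,607,000 = $552,840
Cap at $552,840: $869,550 exceeds the cap → $552,840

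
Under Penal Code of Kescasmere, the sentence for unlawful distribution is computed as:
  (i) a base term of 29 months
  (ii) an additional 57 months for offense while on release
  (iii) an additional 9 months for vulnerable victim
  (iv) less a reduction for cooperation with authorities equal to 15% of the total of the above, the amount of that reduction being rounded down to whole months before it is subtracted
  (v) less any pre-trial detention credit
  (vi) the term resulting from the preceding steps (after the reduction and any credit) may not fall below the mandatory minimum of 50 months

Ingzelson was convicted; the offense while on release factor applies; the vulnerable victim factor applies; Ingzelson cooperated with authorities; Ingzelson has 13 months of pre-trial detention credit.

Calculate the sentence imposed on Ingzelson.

Sentence: 68 months

Offense while on release enhancement: +57 months
Vulnerable victim enhancement: +9 months
Adjusted term: 29 months + 57 months + 9 months = 95 months
Cooperation with authorities reduction: 15% of 95 months = 14 months (rounded down)
After reduction: 95 − 14 = 81 months
Less pre-trial detention credit: 81 months − 13 months = 68 months
Minimum 50 months: 68 months meets the minimum, no increase.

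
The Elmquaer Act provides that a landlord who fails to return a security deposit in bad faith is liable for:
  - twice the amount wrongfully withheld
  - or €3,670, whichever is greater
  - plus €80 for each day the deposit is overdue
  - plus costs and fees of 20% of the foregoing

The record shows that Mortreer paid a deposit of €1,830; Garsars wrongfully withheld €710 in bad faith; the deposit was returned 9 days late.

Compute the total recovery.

Doubled: 2 × €710 = €1,420
Minimum €3,670: €1,420 is below the minimum → €3,670
Late-return penalty: 9 × €80 = €720
Damages plus late penalty: €3,670 + €720 = €4,390
Costs and fees: 20% of €4,390 = €878
Total recovery: €4,390 + €878 = €5,268

€5,268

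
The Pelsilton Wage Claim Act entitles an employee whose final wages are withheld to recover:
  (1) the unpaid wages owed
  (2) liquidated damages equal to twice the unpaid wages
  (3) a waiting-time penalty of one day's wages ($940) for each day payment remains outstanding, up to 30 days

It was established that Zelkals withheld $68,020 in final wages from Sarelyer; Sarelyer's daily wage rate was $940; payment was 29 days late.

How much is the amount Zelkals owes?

$231,320

Doubled: 2 × $68,020 = $136,040
Penalty days: min(29, 30) = 29
Waiting-time penalty: 29 × $940 = $27,260
Total award: $68,020 + $136,040 + $27,260 = $231,320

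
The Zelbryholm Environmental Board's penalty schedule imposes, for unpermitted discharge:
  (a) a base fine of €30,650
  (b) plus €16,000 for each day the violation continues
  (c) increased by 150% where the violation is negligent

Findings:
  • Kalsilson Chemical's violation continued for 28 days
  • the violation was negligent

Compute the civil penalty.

Per-day component: 28 × €16,000 = €448,000
Base plus per-day: €30,650 + €448,000 = €478,650
Enhancement: 150% of €478,650 = €717,975
Enhanced fine: €478,650 + €717,975 = €1,196,625

€1,196,625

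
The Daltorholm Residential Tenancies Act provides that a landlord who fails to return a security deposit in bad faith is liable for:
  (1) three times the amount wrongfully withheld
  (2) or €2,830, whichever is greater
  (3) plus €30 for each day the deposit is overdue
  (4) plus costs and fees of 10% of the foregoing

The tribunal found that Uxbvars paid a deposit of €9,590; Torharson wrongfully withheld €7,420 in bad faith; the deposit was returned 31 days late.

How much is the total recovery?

Trebled: 3 × €7,420 = €22,260
Minimum €2,830: €22,260 meets the minimum, no increase.
Late-return penalty: 31 × €30 = €930
Damages plus late penalty: €22,260 + €930 = €23,190
Costs and fees: 10% of €23,190 = €2,319
Total recovery: €23,190 + €2,319 = €25,509

€25,509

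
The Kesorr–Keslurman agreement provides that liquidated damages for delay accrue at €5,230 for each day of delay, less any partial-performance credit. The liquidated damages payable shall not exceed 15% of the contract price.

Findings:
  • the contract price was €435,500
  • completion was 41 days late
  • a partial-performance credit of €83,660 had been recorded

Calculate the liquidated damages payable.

Per-day damages: 41 × €5,230 = €214,430
Less partial-performance credit: €214,430 − €83,660 = €130,770
Cap: 15% of €435,500 = €65,325
Cap at €65,325: €130,770 exceeds the cap → €65,325

€65,325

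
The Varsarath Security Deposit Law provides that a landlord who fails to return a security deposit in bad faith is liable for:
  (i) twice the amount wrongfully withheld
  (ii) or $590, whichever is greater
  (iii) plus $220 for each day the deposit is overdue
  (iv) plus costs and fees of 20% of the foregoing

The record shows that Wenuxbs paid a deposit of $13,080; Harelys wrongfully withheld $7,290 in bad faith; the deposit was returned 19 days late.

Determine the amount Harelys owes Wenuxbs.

$22,512

Doubled: 2 × $7,290 = $14,580
Minimum $590: $14,580 meets the minimum, no increase.
Late-return penalty: 19 × $220 = $4,180
Damages plus late penalty: $14,580 + $4,180 = $18,760
Costs and fees: 20% of $18,760 = $3,752
Total recovery: $18,760 + $3,752 = $22,512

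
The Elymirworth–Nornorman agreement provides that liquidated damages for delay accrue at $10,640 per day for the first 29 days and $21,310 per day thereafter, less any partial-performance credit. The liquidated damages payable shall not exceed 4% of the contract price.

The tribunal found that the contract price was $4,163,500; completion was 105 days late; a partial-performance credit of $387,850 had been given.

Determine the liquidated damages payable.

Liquidated damages: $166,540

First 29 days: 29 × $10,640 = $308,560
Remaining days: (105 − 29) × $21,310 = $1,619,560
Accrued per-day damages: $308,560 + $1,619,560 = $1,928,120
Less partial-performance credit: $1,928,120 − $387,850 = $1,540,270
Cap: 4% of $4,163,500 = $166,540
Cap at $166,540: $1,540,270 exceeds the cap → $166,540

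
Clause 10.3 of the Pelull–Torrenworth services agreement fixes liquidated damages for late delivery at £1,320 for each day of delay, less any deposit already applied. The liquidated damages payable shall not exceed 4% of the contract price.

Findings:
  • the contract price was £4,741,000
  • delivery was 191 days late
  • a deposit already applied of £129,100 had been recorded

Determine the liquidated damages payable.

Per-day damages: 191 × £1,320 = £252,120
Less deposit already applied: £252,120 − £129,100 = £123,020
Cap: 4% of £4,741,000 = £189,640
Cap at £189,640: £123,020 is within the cap, no reduction.

£123,020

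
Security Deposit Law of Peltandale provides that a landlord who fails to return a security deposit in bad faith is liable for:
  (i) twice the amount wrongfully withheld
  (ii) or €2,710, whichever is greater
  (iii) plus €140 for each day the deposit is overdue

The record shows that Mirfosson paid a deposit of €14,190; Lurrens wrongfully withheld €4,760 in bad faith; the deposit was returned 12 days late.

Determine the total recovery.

€11,200

Doubled: 2 × €4,760 = €9,520
Minimum €2,710: €9,520 meets the minimum, no increase.
Late-return penalty: 12 × €140 = €1,680
Damages plus late penalty: €9,520 + €1,680 = €11,200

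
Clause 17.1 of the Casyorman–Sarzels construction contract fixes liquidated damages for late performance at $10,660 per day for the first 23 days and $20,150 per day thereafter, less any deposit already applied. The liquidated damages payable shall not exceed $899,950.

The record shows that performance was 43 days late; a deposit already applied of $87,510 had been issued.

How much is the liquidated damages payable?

First 23 days: 23 × $10,660 = $245,180
Remaining days: (43 − 23) × $20,150 = $403,000
Accrued per-day damages: $245,180 + $403,000 = $648,180
Less deposit already applied: $648,180 − $87,510 = $560,670
Cap at $899,950: $560,670 is within the cap, no reduction.

$560,670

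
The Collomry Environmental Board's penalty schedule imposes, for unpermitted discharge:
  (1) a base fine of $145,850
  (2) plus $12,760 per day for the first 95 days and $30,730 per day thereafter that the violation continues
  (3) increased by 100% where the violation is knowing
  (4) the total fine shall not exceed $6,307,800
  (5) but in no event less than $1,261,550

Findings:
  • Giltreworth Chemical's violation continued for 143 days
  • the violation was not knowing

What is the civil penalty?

$2,833,090

First 95 days: 95 × $12,760 = $1,212,200
Remaining days: (143 − 95) × $30,730 = $1,475,040
Per-day component: $1,212,200 + $1,475,040 = $2,687,240
Base plus per-day: $145,850 + $2,687,240 = $2,833,090
The violation was not knowing: no 100% increase.
Cap at $6,307,800: $2,833,090 is within the cap, no reduction.
Minimum $1,261,550: $2,833,090 meets the minimum, no increase.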